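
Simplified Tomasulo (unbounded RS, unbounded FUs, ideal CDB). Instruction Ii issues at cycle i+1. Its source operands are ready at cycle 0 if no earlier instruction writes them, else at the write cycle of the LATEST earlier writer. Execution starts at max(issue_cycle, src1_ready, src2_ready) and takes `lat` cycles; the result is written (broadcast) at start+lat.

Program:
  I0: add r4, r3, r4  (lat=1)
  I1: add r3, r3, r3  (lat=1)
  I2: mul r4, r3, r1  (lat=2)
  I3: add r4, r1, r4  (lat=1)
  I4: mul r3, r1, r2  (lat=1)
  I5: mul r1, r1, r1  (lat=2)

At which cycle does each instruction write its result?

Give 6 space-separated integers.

I0 add r4: issue@1 deps=(None,None) exec_start@1 write@2
I1 add r3: issue@2 deps=(None,None) exec_start@2 write@3
I2 mul r4: issue@3 deps=(1,None) exec_start@3 write@5
I3 add r4: issue@4 deps=(None,2) exec_start@5 write@6
I4 mul r3: issue@5 deps=(None,None) exec_start@5 write@6
I5 mul r1: issue@6 deps=(None,None) exec_start@6 write@8

Answer: 2 3 5 6 6 8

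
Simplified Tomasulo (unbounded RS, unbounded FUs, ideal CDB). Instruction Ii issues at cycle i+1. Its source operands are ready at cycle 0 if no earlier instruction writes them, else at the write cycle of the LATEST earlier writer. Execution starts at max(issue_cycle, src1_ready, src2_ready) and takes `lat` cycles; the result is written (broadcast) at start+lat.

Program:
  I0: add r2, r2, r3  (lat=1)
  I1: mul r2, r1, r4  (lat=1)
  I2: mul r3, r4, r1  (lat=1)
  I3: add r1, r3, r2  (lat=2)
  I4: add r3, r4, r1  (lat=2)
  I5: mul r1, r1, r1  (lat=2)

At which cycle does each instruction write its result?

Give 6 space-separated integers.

Answer: 2 3 4 6 8 8

Derivation:
I0 add r2: issue@1 deps=(None,None) exec_start@1 write@2
I1 mul r2: issue@2 deps=(None,None) exec_start@2 write@3
I2 mul r3: issue@3 deps=(None,None) exec_start@3 write@4
I3 add r1: issue@4 deps=(2,1) exec_start@4 write@6
I4 add r3: issue@5 deps=(None,3) exec_start@6 write@8
I5 mul r1: issue@6 deps=(3,3) exec_start@6 write@8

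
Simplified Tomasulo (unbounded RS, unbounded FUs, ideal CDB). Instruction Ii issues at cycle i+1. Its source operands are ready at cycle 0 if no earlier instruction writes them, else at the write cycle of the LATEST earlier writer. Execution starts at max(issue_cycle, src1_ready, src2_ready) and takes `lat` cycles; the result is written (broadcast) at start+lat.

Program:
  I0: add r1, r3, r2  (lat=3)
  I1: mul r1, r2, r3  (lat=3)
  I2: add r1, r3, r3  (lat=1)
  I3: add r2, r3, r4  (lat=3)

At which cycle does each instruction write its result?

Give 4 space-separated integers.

Answer: 4 5 4 7

Derivation:
I0 add r1: issue@1 deps=(None,None) exec_start@1 write@4
I1 mul r1: issue@2 deps=(None,None) exec_start@2 write@5
I2 add r1: issue@3 deps=(None,None) exec_start@3 write@4
I3 add r2: issue@4 deps=(None,None) exec_start@4 write@7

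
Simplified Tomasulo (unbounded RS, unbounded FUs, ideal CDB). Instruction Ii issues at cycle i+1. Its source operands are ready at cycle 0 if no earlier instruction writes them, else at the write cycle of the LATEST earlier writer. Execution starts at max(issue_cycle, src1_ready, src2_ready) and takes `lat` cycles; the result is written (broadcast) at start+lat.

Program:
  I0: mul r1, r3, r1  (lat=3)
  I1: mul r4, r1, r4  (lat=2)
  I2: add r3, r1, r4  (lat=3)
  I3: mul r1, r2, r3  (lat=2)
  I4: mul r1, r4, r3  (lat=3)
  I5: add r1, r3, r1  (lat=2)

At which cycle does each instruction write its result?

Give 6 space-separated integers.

I0 mul r1: issue@1 deps=(None,None) exec_start@1 write@4
I1 mul r4: issue@2 deps=(0,None) exec_start@4 write@6
I2 add r3: issue@3 deps=(0,1) exec_start@6 write@9
I3 mul r1: issue@4 deps=(None,2) exec_start@9 write@11
I4 mul r1: issue@5 deps=(1,2) exec_start@9 write@12
I5 add r1: issue@6 deps=(2,4) exec_start@12 write@14

Answer: 4 6 9 11 12 14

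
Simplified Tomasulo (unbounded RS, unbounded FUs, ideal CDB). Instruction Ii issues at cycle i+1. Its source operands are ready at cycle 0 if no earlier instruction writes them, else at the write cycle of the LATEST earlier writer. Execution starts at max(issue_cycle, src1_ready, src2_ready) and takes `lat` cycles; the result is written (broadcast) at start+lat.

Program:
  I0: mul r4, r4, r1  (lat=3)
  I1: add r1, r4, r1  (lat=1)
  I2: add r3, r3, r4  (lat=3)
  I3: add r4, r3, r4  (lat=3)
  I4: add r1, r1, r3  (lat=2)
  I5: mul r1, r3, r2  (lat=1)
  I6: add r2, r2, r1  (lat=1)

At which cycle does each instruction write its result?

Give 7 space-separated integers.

Answer: 4 5 7 10 9 8 9

Derivation:
I0 mul r4: issue@1 deps=(None,None) exec_start@1 write@4
I1 add r1: issue@2 deps=(0,None) exec_start@4 write@5
I2 add r3: issue@3 deps=(None,0) exec_start@4 write@7
I3 add r4: issue@4 deps=(2,0) exec_start@7 write@10
I4 add r1: issue@5 deps=(1,2) exec_start@7 write@9
I5 mul r1: issue@6 deps=(2,None) exec_start@7 write@8
I6 add r2: issue@7 deps=(None,5) exec_start@8 write@9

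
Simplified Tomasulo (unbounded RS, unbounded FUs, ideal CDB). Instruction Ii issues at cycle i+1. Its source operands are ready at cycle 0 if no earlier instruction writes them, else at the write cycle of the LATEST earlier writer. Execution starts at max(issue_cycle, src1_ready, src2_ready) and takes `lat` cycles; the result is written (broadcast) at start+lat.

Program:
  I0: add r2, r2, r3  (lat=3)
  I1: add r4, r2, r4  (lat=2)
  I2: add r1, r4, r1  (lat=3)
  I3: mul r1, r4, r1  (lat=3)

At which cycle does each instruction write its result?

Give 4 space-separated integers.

I0 add r2: issue@1 deps=(None,None) exec_start@1 write@4
I1 add r4: issue@2 deps=(0,None) exec_start@4 write@6
I2 add r1: issue@3 deps=(1,None) exec_start@6 write@9
I3 mul r1: issue@4 deps=(1,2) exec_start@9 write@12

Answer: 4 6 9 12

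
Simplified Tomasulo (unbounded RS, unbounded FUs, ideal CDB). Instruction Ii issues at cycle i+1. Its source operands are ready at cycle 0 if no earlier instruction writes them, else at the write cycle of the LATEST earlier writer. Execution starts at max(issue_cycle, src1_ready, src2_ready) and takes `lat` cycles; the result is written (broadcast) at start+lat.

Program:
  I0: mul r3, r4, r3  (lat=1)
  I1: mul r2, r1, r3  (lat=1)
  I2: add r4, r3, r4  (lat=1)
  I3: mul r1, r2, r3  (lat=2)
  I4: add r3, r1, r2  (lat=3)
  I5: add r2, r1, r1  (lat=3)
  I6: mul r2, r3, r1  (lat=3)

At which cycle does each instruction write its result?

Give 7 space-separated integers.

Answer: 2 3 4 6 9 9 12

Derivation:
I0 mul r3: issue@1 deps=(None,None) exec_start@1 write@2
I1 mul r2: issue@2 deps=(None,0) exec_start@2 write@3
I2 add r4: issue@3 deps=(0,None) exec_start@3 write@4
I3 mul r1: issue@4 deps=(1,0) exec_start@4 write@6
I4 add r3: issue@5 deps=(3,1) exec_start@6 write@9
I5 add r2: issue@6 deps=(3,3) exec_start@6 write@9
I6 mul r2: issue@7 deps=(4,3) exec_start@9 write@12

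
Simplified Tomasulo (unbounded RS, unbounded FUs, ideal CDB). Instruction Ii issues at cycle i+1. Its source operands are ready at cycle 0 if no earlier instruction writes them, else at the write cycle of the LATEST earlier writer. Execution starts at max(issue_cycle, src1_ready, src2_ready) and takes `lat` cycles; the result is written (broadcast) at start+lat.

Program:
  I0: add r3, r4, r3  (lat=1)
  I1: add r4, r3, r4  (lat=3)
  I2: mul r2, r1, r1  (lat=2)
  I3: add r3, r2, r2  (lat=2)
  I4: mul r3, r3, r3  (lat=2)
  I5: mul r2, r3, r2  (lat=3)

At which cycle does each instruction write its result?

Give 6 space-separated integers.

Answer: 2 5 5 7 9 12

Derivation:
I0 add r3: issue@1 deps=(None,None) exec_start@1 write@2
I1 add r4: issue@2 deps=(0,None) exec_start@2 write@5
I2 mul r2: issue@3 deps=(None,None) exec_start@3 write@5
I3 add r3: issue@4 deps=(2,2) exec_start@5 write@7
I4 mul r3: issue@5 deps=(3,3) exec_start@7 write@9
I5 mul r2: issue@6 deps=(4,2) exec_start@9 write@12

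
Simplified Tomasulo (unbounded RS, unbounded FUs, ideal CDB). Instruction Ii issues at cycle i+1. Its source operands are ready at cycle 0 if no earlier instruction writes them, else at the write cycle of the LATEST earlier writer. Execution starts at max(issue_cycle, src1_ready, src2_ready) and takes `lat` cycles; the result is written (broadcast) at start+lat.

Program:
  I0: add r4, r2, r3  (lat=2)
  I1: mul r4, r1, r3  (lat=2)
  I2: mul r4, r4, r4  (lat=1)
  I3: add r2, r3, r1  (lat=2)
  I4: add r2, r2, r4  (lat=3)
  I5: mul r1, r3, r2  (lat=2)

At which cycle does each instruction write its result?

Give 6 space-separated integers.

Answer: 3 4 5 6 9 11

Derivation:
I0 add r4: issue@1 deps=(None,None) exec_start@1 write@3
I1 mul r4: issue@2 deps=(None,None) exec_start@2 write@4
I2 mul r4: issue@3 deps=(1,1) exec_start@4 write@5
I3 add r2: issue@4 deps=(None,None) exec_start@4 write@6
I4 add r2: issue@5 deps=(3,2) exec_start@6 write@9
I5 mul r1: issue@6 deps=(None,4) exec_start@9 write@11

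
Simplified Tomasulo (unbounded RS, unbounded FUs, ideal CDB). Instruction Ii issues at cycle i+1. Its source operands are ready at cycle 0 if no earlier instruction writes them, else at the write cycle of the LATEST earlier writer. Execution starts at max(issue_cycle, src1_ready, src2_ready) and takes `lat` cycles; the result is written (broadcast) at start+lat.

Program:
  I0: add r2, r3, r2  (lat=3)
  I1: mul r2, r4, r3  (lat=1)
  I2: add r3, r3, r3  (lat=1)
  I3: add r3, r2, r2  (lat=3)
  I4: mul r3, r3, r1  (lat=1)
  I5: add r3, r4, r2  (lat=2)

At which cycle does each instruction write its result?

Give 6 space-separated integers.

I0 add r2: issue@1 deps=(None,None) exec_start@1 write@4
I1 mul r2: issue@2 deps=(None,None) exec_start@2 write@3
I2 add r3: issue@3 deps=(None,None) exec_start@3 write@4
I3 add r3: issue@4 deps=(1,1) exec_start@4 write@7
I4 mul r3: issue@5 deps=(3,None) exec_start@7 write@8
I5 add r3: issue@6 deps=(None,1) exec_start@6 write@8

Answer: 4 3 4 7 8 8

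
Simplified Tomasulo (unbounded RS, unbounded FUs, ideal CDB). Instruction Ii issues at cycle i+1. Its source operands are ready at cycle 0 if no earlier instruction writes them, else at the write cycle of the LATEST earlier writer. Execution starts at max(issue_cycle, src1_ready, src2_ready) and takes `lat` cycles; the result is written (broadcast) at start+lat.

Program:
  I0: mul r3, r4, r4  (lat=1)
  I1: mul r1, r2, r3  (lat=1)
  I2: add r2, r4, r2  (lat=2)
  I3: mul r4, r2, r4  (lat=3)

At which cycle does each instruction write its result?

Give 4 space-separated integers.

I0 mul r3: issue@1 deps=(None,None) exec_start@1 write@2
I1 mul r1: issue@2 deps=(None,0) exec_start@2 write@3
I2 add r2: issue@3 deps=(None,None) exec_start@3 write@5
I3 mul r4: issue@4 deps=(2,None) exec_start@5 write@8

Answer: 2 3 5 8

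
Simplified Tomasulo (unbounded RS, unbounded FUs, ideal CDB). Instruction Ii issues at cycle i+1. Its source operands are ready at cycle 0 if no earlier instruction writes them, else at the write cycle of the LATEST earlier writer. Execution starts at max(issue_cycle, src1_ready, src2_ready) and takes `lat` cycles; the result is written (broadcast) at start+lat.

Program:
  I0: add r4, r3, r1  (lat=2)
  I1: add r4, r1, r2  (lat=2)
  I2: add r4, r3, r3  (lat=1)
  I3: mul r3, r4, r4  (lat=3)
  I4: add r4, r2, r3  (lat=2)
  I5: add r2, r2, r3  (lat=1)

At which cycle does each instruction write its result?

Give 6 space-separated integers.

Answer: 3 4 4 7 9 8

Derivation:
I0 add r4: issue@1 deps=(None,None) exec_start@1 write@3
I1 add r4: issue@2 deps=(None,None) exec_start@2 write@4
I2 add r4: issue@3 deps=(None,None) exec_start@3 write@4
I3 mul r3: issue@4 deps=(2,2) exec_start@4 write@7
I4 add r4: issue@5 deps=(None,3) exec_start@7 write@9
I5 add r2: issue@6 deps=(None,3) exec_start@7 write@8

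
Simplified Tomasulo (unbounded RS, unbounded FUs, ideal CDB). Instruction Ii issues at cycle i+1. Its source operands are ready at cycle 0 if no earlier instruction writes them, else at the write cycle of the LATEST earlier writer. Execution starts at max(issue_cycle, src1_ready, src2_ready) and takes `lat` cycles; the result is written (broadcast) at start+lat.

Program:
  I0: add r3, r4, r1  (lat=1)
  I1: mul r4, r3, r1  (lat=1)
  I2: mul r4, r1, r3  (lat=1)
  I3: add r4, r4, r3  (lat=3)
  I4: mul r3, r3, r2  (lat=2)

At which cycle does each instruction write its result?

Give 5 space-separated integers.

I0 add r3: issue@1 deps=(None,None) exec_start@1 write@2
I1 mul r4: issue@2 deps=(0,None) exec_start@2 write@3
I2 mul r4: issue@3 deps=(None,0) exec_start@3 write@4
I3 add r4: issue@4 deps=(2,0) exec_start@4 write@7
I4 mul r3: issue@5 deps=(0,None) exec_start@5 write@7

Answer: 2 3 4 7 7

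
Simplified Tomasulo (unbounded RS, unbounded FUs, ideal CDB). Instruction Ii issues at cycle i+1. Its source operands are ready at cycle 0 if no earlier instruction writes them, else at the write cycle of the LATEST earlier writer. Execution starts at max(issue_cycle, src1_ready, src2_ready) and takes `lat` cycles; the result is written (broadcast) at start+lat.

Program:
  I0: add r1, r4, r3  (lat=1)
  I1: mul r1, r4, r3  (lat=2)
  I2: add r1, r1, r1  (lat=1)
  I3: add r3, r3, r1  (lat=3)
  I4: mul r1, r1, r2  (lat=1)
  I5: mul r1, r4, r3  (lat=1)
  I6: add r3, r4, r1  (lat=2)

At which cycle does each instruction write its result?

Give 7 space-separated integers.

Answer: 2 4 5 8 6 9 11

Derivation:
I0 add r1: issue@1 deps=(None,None) exec_start@1 write@2
I1 mul r1: issue@2 deps=(None,None) exec_start@2 write@4
I2 add r1: issue@3 deps=(1,1) exec_start@4 write@5
I3 add r3: issue@4 deps=(None,2) exec_start@5 write@8
I4 mul r1: issue@5 deps=(2,None) exec_start@5 write@6
I5 mul r1: issue@6 deps=(None,3) exec_start@8 write@9
I6 add r3: issue@7 deps=(None,5) exec_start@9 write@11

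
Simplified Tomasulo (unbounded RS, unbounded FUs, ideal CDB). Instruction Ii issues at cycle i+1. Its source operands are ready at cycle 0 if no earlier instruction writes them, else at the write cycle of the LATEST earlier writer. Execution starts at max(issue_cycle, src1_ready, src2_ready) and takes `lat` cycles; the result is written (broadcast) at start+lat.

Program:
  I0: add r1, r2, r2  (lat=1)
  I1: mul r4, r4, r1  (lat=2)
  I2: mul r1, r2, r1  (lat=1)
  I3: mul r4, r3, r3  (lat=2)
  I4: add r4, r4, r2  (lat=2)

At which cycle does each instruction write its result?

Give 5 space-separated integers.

Answer: 2 4 4 6 8

Derivation:
I0 add r1: issue@1 deps=(None,None) exec_start@1 write@2
I1 mul r4: issue@2 deps=(None,0) exec_start@2 write@4
I2 mul r1: issue@3 deps=(None,0) exec_start@3 write@4
I3 mul r4: issue@4 deps=(None,None) exec_start@4 write@6
I4 add r4: issue@5 deps=(3,None) exec_start@6 write@8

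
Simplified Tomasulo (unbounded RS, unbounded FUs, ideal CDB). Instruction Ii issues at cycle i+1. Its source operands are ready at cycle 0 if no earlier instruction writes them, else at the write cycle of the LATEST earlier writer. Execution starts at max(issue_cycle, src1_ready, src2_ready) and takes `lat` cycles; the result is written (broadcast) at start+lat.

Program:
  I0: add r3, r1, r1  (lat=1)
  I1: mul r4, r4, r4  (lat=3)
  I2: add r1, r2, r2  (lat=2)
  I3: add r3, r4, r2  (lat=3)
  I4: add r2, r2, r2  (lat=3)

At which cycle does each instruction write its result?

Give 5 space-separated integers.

Answer: 2 5 5 8 8

Derivation:
I0 add r3: issue@1 deps=(None,None) exec_start@1 write@2
I1 mul r4: issue@2 deps=(None,None) exec_start@2 write@5
I2 add r1: issue@3 deps=(None,None) exec_start@3 write@5
I3 add r3: issue@4 deps=(1,None) exec_start@5 write@8
I4 add r2: issue@5 deps=(None,None) exec_start@5 write@8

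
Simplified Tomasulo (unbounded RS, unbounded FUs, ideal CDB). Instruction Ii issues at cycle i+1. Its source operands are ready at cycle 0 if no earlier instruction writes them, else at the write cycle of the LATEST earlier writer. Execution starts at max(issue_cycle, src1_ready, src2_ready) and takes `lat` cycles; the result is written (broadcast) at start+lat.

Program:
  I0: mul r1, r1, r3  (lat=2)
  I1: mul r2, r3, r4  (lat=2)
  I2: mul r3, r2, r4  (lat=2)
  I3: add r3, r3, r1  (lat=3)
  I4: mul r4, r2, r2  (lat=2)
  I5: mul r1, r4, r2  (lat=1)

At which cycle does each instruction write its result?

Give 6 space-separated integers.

Answer: 3 4 6 9 7 8

Derivation:
I0 mul r1: issue@1 deps=(None,None) exec_start@1 write@3
I1 mul r2: issue@2 deps=(None,None) exec_start@2 write@4
I2 mul r3: issue@3 deps=(1,None) exec_start@4 write@6
I3 add r3: issue@4 deps=(2,0) exec_start@6 write@9
I4 mul r4: issue@5 deps=(1,1) exec_start@5 write@7
I5 mul r1: issue@6 deps=(4,1) exec_start@7 write@8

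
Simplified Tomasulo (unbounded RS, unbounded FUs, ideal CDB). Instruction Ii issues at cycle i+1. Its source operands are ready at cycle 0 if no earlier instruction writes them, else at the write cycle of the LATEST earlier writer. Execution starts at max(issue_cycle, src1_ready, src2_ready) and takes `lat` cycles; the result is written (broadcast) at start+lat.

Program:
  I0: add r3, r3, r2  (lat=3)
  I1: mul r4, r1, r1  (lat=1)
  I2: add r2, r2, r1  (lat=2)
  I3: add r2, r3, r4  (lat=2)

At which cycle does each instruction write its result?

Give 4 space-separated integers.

I0 add r3: issue@1 deps=(None,None) exec_start@1 write@4
I1 mul r4: issue@2 deps=(None,None) exec_start@2 write@3
I2 add r2: issue@3 deps=(None,None) exec_start@3 write@5
I3 add r2: issue@4 deps=(0,1) exec_start@4 write@6

Answer: 4 3 5 6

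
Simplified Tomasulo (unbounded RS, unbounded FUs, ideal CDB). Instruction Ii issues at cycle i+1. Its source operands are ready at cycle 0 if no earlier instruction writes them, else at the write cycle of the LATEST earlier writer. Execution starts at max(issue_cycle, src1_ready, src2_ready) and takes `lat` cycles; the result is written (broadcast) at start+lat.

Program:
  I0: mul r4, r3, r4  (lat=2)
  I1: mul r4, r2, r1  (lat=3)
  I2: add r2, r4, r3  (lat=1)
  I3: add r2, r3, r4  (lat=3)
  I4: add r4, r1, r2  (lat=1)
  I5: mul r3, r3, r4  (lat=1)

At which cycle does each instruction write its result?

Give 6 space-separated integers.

I0 mul r4: issue@1 deps=(None,None) exec_start@1 write@3
I1 mul r4: issue@2 deps=(None,None) exec_start@2 write@5
I2 add r2: issue@3 deps=(1,None) exec_start@5 write@6
I3 add r2: issue@4 deps=(None,1) exec_start@5 write@8
I4 add r4: issue@5 deps=(None,3) exec_start@8 write@9
I5 mul r3: issue@6 deps=(None,4) exec_start@9 write@10

Answer: 3 5 6 8 9 10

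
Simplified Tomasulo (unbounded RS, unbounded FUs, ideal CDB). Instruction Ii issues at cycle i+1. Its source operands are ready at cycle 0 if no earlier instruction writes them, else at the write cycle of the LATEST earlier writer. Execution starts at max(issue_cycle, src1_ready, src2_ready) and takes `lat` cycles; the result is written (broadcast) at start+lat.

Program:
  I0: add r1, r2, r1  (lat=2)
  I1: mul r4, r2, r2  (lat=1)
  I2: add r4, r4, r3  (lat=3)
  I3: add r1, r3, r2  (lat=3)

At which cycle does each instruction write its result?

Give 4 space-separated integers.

I0 add r1: issue@1 deps=(None,None) exec_start@1 write@3
I1 mul r4: issue@2 deps=(None,None) exec_start@2 write@3
I2 add r4: issue@3 deps=(1,None) exec_start@3 write@6
I3 add r1: issue@4 deps=(None,None) exec_start@4 write@7

Answer: 3 3 6 7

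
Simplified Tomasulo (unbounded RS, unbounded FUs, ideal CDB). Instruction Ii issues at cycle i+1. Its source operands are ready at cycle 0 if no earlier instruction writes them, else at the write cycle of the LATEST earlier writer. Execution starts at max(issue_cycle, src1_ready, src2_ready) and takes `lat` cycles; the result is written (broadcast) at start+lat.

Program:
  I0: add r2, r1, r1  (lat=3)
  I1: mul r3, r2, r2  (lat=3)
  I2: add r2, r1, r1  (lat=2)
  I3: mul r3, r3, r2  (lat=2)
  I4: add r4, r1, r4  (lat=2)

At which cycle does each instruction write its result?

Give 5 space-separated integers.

Answer: 4 7 5 9 7

Derivation:
I0 add r2: issue@1 deps=(None,None) exec_start@1 write@4
I1 mul r3: issue@2 deps=(0,0) exec_start@4 write@7
I2 add r2: issue@3 deps=(None,None) exec_start@3 write@5
I3 mul r3: issue@4 deps=(1,2) exec_start@7 write@9
I4 add r4: issue@5 deps=(None,None) exec_start@5 write@7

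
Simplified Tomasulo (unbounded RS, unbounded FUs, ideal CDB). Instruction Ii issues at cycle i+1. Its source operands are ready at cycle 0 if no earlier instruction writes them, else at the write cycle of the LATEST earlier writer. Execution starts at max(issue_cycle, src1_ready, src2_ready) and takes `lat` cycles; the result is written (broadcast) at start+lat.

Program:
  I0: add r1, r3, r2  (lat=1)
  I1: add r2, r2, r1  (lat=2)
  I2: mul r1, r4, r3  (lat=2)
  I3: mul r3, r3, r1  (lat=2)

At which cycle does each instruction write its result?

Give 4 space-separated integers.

I0 add r1: issue@1 deps=(None,None) exec_start@1 write@2
I1 add r2: issue@2 deps=(None,0) exec_start@2 write@4
I2 mul r1: issue@3 deps=(None,None) exec_start@3 write@5
I3 mul r3: issue@4 deps=(None,2) exec_start@5 write@7

Answer: 2 4 5 7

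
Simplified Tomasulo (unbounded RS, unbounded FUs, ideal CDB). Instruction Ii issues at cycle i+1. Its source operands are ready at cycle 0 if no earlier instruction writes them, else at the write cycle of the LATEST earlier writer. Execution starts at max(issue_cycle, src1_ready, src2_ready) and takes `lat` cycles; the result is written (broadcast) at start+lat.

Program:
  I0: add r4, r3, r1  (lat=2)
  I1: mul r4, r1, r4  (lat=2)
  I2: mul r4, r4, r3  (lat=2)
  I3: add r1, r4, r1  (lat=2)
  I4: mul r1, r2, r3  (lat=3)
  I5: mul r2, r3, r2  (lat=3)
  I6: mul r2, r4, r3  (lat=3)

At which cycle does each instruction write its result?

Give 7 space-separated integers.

I0 add r4: issue@1 deps=(None,None) exec_start@1 write@3
I1 mul r4: issue@2 deps=(None,0) exec_start@3 write@5
I2 mul r4: issue@3 deps=(1,None) exec_start@5 write@7
I3 add r1: issue@4 deps=(2,None) exec_start@7 write@9
I4 mul r1: issue@5 deps=(None,None) exec_start@5 write@8
I5 mul r2: issue@6 deps=(None,None) exec_start@6 write@9
I6 mul r2: issue@7 deps=(2,None) exec_start@7 write@10

Answer: 3 5 7 9 8 9 10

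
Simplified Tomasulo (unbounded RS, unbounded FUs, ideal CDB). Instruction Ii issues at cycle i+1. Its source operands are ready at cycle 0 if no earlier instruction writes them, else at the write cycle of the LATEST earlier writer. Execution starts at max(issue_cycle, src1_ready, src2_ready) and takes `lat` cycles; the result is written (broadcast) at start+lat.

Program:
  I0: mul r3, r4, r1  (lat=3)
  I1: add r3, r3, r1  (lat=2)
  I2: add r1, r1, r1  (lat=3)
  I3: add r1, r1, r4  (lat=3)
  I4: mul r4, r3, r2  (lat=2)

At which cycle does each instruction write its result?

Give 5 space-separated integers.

Answer: 4 6 6 9 8

Derivation:
I0 mul r3: issue@1 deps=(None,None) exec_start@1 write@4
I1 add r3: issue@2 deps=(0,None) exec_start@4 write@6
I2 add r1: issue@3 deps=(None,None) exec_start@3 write@6
I3 add r1: issue@4 deps=(2,None) exec_start@6 write@9
I4 mul r4: issue@5 deps=(1,None) exec_start@6 write@8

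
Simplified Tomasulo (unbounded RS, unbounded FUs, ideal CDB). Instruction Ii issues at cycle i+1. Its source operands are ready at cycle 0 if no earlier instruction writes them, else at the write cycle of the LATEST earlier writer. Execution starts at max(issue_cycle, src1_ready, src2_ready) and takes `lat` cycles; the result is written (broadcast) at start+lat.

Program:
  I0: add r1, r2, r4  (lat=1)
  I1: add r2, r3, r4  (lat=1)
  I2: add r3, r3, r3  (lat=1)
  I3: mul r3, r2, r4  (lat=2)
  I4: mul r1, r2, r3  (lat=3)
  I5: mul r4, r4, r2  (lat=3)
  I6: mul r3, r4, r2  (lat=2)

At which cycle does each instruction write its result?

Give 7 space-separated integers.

I0 add r1: issue@1 deps=(None,None) exec_start@1 write@2
I1 add r2: issue@2 deps=(None,None) exec_start@2 write@3
I2 add r3: issue@3 deps=(None,None) exec_start@3 write@4
I3 mul r3: issue@4 deps=(1,None) exec_start@4 write@6
I4 mul r1: issue@5 deps=(1,3) exec_start@6 write@9
I5 mul r4: issue@6 deps=(None,1) exec_start@6 write@9
I6 mul r3: issue@7 deps=(5,1) exec_start@9 write@11

Answer: 2 3 4 6 9 9 11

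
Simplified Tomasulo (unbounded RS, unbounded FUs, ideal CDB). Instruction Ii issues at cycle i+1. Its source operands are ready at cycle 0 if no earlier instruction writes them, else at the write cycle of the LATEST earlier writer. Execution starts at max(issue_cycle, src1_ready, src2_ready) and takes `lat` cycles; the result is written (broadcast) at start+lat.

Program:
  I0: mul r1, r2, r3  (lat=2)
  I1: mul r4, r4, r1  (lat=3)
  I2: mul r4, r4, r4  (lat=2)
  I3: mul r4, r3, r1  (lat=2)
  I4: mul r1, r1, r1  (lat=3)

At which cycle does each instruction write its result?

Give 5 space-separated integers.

Answer: 3 6 8 6 8

Derivation:
I0 mul r1: issue@1 deps=(None,None) exec_start@1 write@3
I1 mul r4: issue@2 deps=(None,0) exec_start@3 write@6
I2 mul r4: issue@3 deps=(1,1) exec_start@6 write@8
I3 mul r4: issue@4 deps=(None,0) exec_start@4 write@6
I4 mul r1: issue@5 deps=(0,0) exec_start@5 write@8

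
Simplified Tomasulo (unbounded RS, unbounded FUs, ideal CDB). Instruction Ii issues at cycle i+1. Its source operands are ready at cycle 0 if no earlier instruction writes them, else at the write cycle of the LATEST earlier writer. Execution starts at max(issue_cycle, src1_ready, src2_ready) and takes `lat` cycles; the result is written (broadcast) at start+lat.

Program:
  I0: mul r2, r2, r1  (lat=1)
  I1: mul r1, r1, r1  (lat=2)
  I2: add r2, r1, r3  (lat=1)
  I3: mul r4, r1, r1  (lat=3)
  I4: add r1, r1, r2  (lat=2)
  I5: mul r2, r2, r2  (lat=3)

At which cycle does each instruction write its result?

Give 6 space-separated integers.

Answer: 2 4 5 7 7 9

Derivation:
I0 mul r2: issue@1 deps=(None,None) exec_start@1 write@2
I1 mul r1: issue@2 deps=(None,None) exec_start@2 write@4
I2 add r2: issue@3 deps=(1,None) exec_start@4 write@5
I3 mul r4: issue@4 deps=(1,1) exec_start@4 write@7
I4 add r1: issue@5 deps=(1,2) exec_start@5 write@7
I5 mul r2: issue@6 deps=(2,2) exec_start@6 write@9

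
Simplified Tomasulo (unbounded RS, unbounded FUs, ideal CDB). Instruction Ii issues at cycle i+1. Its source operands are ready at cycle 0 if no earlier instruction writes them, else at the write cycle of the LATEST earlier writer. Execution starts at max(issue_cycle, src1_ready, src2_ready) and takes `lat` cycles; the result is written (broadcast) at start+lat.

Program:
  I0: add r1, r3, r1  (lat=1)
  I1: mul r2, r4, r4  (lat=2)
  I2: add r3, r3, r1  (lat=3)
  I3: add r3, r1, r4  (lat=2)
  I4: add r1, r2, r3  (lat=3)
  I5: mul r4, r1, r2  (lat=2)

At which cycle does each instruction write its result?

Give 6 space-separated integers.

Answer: 2 4 6 6 9 11

Derivation:
I0 add r1: issue@1 deps=(None,None) exec_start@1 write@2
I1 mul r2: issue@2 deps=(None,None) exec_start@2 write@4
I2 add r3: issue@3 deps=(None,0) exec_start@3 write@6
I3 add r3: issue@4 deps=(0,None) exec_start@4 write@6
I4 add r1: issue@5 deps=(1,3) exec_start@6 write@9
I5 mul r4: issue@6 deps=(4,1) exec_start@9 write@11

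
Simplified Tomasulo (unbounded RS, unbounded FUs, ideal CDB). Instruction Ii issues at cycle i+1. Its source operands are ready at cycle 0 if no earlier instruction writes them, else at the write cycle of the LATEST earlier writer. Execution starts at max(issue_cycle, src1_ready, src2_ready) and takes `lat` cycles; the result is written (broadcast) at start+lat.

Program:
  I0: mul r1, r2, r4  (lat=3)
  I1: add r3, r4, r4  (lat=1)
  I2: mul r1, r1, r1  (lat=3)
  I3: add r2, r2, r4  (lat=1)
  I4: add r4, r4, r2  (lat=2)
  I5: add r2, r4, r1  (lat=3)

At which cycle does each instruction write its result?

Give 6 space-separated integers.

I0 mul r1: issue@1 deps=(None,None) exec_start@1 write@4
I1 add r3: issue@2 deps=(None,None) exec_start@2 write@3
I2 mul r1: issue@3 deps=(0,0) exec_start@4 write@7
I3 add r2: issue@4 deps=(None,None) exec_start@4 write@5
I4 add r4: issue@5 deps=(None,3) exec_start@5 write@7
I5 add r2: issue@6 deps=(4,2) exec_start@7 write@10

Answer: 4 3 7 5 7 10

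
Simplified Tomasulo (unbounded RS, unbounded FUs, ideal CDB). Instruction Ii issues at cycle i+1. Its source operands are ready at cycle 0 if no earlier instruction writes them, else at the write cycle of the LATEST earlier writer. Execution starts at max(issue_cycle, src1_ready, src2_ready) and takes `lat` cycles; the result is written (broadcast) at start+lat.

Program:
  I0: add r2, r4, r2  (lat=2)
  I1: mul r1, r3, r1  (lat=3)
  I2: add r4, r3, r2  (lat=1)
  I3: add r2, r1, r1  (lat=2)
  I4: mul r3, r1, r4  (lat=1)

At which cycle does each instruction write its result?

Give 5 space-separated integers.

Answer: 3 5 4 7 6

Derivation:
I0 add r2: issue@1 deps=(None,None) exec_start@1 write@3
I1 mul r1: issue@2 deps=(None,None) exec_start@2 write@5
I2 add r4: issue@3 deps=(None,0) exec_start@3 write@4
I3 add r2: issue@4 deps=(1,1) exec_start@5 write@7
I4 mul r3: issue@5 deps=(1,2) exec_start@5 write@6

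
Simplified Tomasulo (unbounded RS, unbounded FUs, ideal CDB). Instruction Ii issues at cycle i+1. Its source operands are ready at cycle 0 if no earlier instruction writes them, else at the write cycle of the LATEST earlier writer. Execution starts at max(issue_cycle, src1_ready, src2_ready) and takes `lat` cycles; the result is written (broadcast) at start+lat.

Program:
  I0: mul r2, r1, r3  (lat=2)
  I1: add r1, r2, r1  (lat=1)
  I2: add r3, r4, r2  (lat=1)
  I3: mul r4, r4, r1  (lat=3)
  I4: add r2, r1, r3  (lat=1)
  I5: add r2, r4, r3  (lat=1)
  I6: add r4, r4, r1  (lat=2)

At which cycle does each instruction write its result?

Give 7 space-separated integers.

Answer: 3 4 4 7 6 8 9

Derivation:
I0 mul r2: issue@1 deps=(None,None) exec_start@1 write@3
I1 add r1: issue@2 deps=(0,None) exec_start@3 write@4
I2 add r3: issue@3 deps=(None,0) exec_start@3 write@4
I3 mul r4: issue@4 deps=(None,1) exec_start@4 write@7
I4 add r2: issue@5 deps=(1,2) exec_start@5 write@6
I5 add r2: issue@6 deps=(3,2) exec_start@7 write@8
I6 add r4: issue@7 deps=(3,1) exec_start@7 write@9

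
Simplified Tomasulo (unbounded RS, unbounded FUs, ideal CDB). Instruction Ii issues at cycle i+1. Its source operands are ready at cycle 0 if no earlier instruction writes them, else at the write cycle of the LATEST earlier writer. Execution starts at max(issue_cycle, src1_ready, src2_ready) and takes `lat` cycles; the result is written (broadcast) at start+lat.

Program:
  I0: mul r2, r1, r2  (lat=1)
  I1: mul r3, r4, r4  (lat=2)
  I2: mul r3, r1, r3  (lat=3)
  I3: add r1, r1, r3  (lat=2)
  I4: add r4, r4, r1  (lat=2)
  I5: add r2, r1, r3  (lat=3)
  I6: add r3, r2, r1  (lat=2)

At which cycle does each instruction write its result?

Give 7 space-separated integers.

I0 mul r2: issue@1 deps=(None,None) exec_start@1 write@2
I1 mul r3: issue@2 deps=(None,None) exec_start@2 write@4
I2 mul r3: issue@3 deps=(None,1) exec_start@4 write@7
I3 add r1: issue@4 deps=(None,2) exec_start@7 write@9
I4 add r4: issue@5 deps=(None,3) exec_start@9 write@11
I5 add r2: issue@6 deps=(3,2) exec_start@9 write@12
I6 add r3: issue@7 deps=(5,3) exec_start@12 write@14

Answer: 2 4 7 9 11 12 14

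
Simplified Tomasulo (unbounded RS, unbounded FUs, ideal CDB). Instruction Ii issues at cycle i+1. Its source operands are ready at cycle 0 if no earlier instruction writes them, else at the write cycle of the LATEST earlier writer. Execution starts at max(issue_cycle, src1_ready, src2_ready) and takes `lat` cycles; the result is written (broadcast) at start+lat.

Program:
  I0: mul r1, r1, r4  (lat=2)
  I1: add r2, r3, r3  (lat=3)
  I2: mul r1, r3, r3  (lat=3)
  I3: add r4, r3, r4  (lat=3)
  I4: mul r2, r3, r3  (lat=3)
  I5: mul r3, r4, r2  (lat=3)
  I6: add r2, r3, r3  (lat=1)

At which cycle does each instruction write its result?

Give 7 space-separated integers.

I0 mul r1: issue@1 deps=(None,None) exec_start@1 write@3
I1 add r2: issue@2 deps=(None,None) exec_start@2 write@5
I2 mul r1: issue@3 deps=(None,None) exec_start@3 write@6
I3 add r4: issue@4 deps=(None,None) exec_start@4 write@7
I4 mul r2: issue@5 deps=(None,None) exec_start@5 write@8
I5 mul r3: issue@6 deps=(3,4) exec_start@8 write@11
I6 add r2: issue@7 deps=(5,5) exec_start@11 write@12

Answer: 3 5 6 7 8 11 12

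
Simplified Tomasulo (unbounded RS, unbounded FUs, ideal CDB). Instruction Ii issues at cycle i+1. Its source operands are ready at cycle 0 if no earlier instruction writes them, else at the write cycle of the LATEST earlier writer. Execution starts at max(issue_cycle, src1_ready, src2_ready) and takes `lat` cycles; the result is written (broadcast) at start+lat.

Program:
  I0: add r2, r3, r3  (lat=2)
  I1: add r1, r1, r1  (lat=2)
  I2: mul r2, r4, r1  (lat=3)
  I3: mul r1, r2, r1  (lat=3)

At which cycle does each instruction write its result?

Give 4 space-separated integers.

Answer: 3 4 7 10

Derivation:
I0 add r2: issue@1 deps=(None,None) exec_start@1 write@3
I1 add r1: issue@2 deps=(None,None) exec_start@2 write@4
I2 mul r2: issue@3 deps=(None,1) exec_start@4 write@7
I3 mul r1: issue@4 deps=(2,1) exec_start@7 write@10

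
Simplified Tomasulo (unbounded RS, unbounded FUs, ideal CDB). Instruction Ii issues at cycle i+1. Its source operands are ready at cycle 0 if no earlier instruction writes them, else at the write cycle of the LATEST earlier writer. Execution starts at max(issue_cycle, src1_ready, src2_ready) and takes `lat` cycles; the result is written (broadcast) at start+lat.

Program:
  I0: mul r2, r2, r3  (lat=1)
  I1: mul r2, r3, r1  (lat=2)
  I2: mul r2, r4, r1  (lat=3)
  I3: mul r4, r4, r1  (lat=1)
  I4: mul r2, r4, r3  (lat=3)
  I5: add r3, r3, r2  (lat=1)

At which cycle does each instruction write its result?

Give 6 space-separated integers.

I0 mul r2: issue@1 deps=(None,None) exec_start@1 write@2
I1 mul r2: issue@2 deps=(None,None) exec_start@2 write@4
I2 mul r2: issue@3 deps=(None,None) exec_start@3 write@6
I3 mul r4: issue@4 deps=(None,None) exec_start@4 write@5
I4 mul r2: issue@5 deps=(3,None) exec_start@5 write@8
I5 add r3: issue@6 deps=(None,4) exec_start@8 write@9

Answer: 2 4 6 5 8 9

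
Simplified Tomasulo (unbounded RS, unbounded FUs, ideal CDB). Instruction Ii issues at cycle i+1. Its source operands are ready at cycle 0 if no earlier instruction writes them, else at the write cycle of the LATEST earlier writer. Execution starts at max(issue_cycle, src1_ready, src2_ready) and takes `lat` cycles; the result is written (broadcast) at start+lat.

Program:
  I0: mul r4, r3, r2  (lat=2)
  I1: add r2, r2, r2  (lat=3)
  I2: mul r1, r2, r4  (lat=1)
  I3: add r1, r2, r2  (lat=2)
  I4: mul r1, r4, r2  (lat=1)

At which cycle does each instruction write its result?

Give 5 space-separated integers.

Answer: 3 5 6 7 6

Derivation:
I0 mul r4: issue@1 deps=(None,None) exec_start@1 write@3
I1 add r2: issue@2 deps=(None,None) exec_start@2 write@5
I2 mul r1: issue@3 deps=(1,0) exec_start@5 write@6
I3 add r1: issue@4 deps=(1,1) exec_start@5 write@7
I4 mul r1: issue@5 deps=(0,1) exec_start@5 write@6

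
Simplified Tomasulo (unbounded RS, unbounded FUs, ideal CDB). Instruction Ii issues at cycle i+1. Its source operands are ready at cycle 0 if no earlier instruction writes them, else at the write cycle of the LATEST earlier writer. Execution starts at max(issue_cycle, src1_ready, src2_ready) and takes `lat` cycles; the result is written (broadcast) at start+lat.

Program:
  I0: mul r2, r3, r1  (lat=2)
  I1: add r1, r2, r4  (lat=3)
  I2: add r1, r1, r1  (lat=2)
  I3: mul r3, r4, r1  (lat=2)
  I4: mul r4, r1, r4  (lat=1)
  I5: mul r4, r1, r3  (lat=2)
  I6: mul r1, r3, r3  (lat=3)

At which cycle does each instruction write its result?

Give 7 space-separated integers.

I0 mul r2: issue@1 deps=(None,None) exec_start@1 write@3
I1 add r1: issue@2 deps=(0,None) exec_start@3 write@6
I2 add r1: issue@3 deps=(1,1) exec_start@6 write@8
I3 mul r3: issue@4 deps=(None,2) exec_start@8 write@10
I4 mul r4: issue@5 deps=(2,None) exec_start@8 write@9
I5 mul r4: issue@6 deps=(2,3) exec_start@10 write@12
I6 mul r1: issue@7 deps=(3,3) exec_start@10 write@13

Answer: 3 6 8 10 9 12 13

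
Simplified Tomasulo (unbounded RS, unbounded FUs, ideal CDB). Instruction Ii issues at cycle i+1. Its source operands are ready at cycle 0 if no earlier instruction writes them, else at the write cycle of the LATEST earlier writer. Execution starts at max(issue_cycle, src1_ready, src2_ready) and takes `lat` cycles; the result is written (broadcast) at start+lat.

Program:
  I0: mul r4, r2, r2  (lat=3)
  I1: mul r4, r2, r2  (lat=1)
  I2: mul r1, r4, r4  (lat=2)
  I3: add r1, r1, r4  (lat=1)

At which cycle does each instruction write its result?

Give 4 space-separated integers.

I0 mul r4: issue@1 deps=(None,None) exec_start@1 write@4
I1 mul r4: issue@2 deps=(None,None) exec_start@2 write@3
I2 mul r1: issue@3 deps=(1,1) exec_start@3 write@5
I3 add r1: issue@4 deps=(2,1) exec_start@5 write@6

Answer: 4 3 5 6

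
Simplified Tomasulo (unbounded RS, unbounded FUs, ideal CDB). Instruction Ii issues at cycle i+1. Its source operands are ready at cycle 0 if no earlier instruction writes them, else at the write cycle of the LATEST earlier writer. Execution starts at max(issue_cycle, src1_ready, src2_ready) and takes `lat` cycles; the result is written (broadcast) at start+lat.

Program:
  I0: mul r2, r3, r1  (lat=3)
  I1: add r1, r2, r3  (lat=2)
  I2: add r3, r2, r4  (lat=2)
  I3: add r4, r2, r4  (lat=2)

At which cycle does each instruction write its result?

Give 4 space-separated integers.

I0 mul r2: issue@1 deps=(None,None) exec_start@1 write@4
I1 add r1: issue@2 deps=(0,None) exec_start@4 write@6
I2 add r3: issue@3 deps=(0,None) exec_start@4 write@6
I3 add r4: issue@4 deps=(0,None) exec_start@4 write@6

Answer: 4 6 6 6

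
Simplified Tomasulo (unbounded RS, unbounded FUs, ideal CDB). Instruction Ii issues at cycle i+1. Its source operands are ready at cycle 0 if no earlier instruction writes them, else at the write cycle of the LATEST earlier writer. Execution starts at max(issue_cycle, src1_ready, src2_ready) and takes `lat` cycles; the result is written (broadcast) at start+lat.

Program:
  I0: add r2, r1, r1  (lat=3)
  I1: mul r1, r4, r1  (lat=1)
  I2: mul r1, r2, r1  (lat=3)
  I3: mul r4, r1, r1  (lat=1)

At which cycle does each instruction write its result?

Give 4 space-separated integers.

I0 add r2: issue@1 deps=(None,None) exec_start@1 write@4
I1 mul r1: issue@2 deps=(None,None) exec_start@2 write@3
I2 mul r1: issue@3 deps=(0,1) exec_start@4 write@7
I3 mul r4: issue@4 deps=(2,2) exec_start@7 write@8

Answer: 4 3 7 8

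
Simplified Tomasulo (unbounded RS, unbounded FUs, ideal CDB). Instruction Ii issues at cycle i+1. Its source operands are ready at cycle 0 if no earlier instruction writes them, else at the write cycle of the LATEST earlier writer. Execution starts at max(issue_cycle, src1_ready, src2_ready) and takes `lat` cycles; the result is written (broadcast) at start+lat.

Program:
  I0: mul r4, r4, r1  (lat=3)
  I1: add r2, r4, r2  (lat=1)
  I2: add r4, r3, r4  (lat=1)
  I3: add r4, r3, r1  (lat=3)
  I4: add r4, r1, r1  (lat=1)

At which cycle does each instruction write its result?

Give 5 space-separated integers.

I0 mul r4: issue@1 deps=(None,None) exec_start@1 write@4
I1 add r2: issue@2 deps=(0,None) exec_start@4 write@5
I2 add r4: issue@3 deps=(None,0) exec_start@4 write@5
I3 add r4: issue@4 deps=(None,None) exec_start@4 write@7
I4 add r4: issue@5 deps=(None,None) exec_start@5 write@6

Answer: 4 5 5 7 6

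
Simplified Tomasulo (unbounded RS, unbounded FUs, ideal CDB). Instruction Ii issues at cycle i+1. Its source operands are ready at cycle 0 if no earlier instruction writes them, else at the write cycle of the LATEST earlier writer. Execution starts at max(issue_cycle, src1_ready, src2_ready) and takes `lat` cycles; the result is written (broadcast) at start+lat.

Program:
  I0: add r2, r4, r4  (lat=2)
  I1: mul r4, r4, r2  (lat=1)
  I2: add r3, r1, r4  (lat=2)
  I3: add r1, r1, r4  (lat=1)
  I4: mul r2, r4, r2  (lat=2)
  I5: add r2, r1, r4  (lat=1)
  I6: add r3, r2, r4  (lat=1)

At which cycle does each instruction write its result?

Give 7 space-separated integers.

Answer: 3 4 6 5 7 7 8

Derivation:
I0 add r2: issue@1 deps=(None,None) exec_start@1 write@3
I1 mul r4: issue@2 deps=(None,0) exec_start@3 write@4
I2 add r3: issue@3 deps=(None,1) exec_start@4 write@6
I3 add r1: issue@4 deps=(None,1) exec_start@4 write@5
I4 mul r2: issue@5 deps=(1,0) exec_start@5 write@7
I5 add r2: issue@6 deps=(3,1) exec_start@6 write@7
I6 add r3: issue@7 deps=(5,1) exec_start@7 write@8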